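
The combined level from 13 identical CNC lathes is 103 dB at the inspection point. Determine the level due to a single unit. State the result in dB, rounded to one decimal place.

91.9 dB

Dividing the total intensity by 13 lowers the level by 10·log₁₀ 13 = 11.139 dB: L₁ = 103 − 11.139.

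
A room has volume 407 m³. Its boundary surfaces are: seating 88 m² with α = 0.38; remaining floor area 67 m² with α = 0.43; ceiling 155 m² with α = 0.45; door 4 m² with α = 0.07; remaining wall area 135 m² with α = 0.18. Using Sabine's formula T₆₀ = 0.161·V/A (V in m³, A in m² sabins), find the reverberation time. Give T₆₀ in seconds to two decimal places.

0.42 s

Total absorption A = 88·0.38 + 67·0.43 + 155·0.45 + 4·0.07 + 135·0.18 = 156.58 m² sabins.
T₆₀ = 0.161·V/A = 0.161·407/156.58 = 0.418 s.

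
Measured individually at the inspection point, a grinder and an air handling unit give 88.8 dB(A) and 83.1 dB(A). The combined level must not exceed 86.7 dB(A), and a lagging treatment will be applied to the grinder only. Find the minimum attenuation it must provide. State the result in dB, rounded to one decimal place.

The untreated sources together contribute 10^(83.1/10) = 2.042e+08, i.e. 83.10 dB(A).
The limit corresponds to 10^(86.7/10) = 4.677e+08; subtracting the fixed part leaves 2.636e+08 for the grinder, i.e. 84.21 dB(A).
So the grinder must be reduced from 88.8 to 84.21 dB(A): IL = 4.59 dB.

4.6 dB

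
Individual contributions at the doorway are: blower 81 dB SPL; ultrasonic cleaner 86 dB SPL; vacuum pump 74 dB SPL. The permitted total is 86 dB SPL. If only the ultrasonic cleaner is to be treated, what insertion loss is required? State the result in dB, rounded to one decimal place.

2.1 dB

Everything except the ultrasonic cleaner sums to 10^(81/10) + 10^(74/10) = 1.510e+08 in linear terms, 81.79 dB SPL.
To meet 86 dB SPL overall, the treated ultrasonic cleaner may contribute at most 10^(86/10) − 1.510e+08 = 2.471e+08, i.e. 83.93 dB SPL.
Required insertion loss = 86 − 83.93 = 2.07 dB.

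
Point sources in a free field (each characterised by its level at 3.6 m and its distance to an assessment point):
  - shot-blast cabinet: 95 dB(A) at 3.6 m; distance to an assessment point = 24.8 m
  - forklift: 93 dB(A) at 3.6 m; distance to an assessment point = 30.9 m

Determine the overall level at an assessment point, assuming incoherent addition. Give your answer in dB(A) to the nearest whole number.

80 dB(A)

First find each source's level at the receiver (point-source: −20·log₁₀(r/r_ref)), then combine on an intensity basis.
shot-blast cabinet: 95 − 20·log₁₀(24.8/3.6) = 95 − 16.76 = 78.24 dB(A).
forklift: 93 − 20·log₁₀(30.9/3.6) = 93 − 18.67 = 74.33 dB(A).
Σ 10^(L/10) = 9.372e+07 → L_total = 10·log₁₀(9.372e+07) = 79.72 dB(A).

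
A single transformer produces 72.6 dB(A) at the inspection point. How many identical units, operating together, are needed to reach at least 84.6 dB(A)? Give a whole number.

16

The shortfall is 84.6 − 72.6 = 12.0 dB, and N units add 10·log₁₀ N, so need 10·log₁₀ N ≥ 12.0.
N ≥ 10^(12.0/10) = 15.849, so N = 16.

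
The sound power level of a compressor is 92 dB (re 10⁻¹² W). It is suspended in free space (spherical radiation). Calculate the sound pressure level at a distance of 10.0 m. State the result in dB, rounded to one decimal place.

Free-field spherical radiation: L_p = L_w − 10·log₁₀(4π·r²), r = 10.0 m.
4π·r² = 1257 m², 10·log₁₀ of that is 30.992 dB.
L_p = 92 − 30.992 = 61.01 dB.

61.0 dB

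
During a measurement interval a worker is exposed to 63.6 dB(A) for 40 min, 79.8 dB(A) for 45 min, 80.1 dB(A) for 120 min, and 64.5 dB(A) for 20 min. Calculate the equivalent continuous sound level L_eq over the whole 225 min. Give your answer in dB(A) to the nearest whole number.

79 dB(A)

Weight each interval's intensity by its duration and average over T = 225 min:
Σ tᵢ·10^(Lᵢ/10) = 40·10^(63.6/10) + 45·10^(79.8/10) + 120·10^(80.1/10) + 20·10^(64.5/10) = 1.672e+10.
L_eq = 10·log₁₀(1.672e+10/225) = 78.71 dB(A).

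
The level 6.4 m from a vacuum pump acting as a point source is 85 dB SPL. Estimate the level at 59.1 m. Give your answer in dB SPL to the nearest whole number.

Point-source attenuation: ΔL = 20·log₁₀(r₂/r₁) = 20·log₁₀(59.1/6.4) = 19.308 dB.
L₂ = 85 − 20·log₁₀(59.1/6.4) = 85 − 19.308 = 65.69 dB SPL.

66 dB SPL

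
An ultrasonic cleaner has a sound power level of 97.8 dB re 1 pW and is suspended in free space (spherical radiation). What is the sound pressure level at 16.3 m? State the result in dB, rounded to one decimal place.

The power spreads over a sphere of area 4π·r², so L_p = L_w − 10·log₁₀(4π·r²).
4π·r² = 3339 m², 10·log₁₀ of that is 35.236 dB.
L_p = 97.8 − 35.236 = 62.56 dB.

62.6 dB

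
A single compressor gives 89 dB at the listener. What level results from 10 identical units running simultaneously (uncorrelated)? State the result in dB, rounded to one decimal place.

99.0 dB

With 10 equal, uncorrelated contributions the intensity is 10× that of one unit, giving a rise of 10·log₁₀ 10.
L_total = 89 + 10·log₁₀(10) = 89 + 10.000 = 99.00 dB.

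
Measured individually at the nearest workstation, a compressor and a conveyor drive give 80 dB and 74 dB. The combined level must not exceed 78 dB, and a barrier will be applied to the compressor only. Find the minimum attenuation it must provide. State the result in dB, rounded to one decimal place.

The untreated sources together contribute 10^(74/10) = 2.512e+07, i.e. 74.00 dB.
The limit corresponds to 10^(78/10) = 6.310e+07; subtracting the fixed part leaves 3.798e+07 for the compressor, i.e. 75.80 dB.
So the compressor must be reduced from 80 to 75.80 dB: IL = 4.20 dB.

4.2 dB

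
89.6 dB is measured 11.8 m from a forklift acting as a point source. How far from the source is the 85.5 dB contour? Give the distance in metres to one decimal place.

Point-source spreading drops the level by 20·log₁₀(r₂/r₁); inverting, r₂/r₁ = 10^(ΔL/20).
r₂ = 11.8·10^((89.6−85.5)/20) = 11.8·10^(4.1/20) = 18.92 m.

18.9 m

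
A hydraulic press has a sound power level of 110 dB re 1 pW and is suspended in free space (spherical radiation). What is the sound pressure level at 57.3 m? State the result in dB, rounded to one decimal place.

The power spreads over a sphere of area 4π·r², so L_p = L_w − 10·log₁₀(4π·r²).
4π·r² = 4.126e+04 m², 10·log₁₀ of that is 46.155 dB.
L_p = 110 − 46.155 = 63.84 dB.

63.8 dB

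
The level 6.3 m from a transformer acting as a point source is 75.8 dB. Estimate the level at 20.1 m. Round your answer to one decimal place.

Spherical spreading from a point source gives a 20·log₁₀(r₂/r₁) drop.
L₂ = 75.8 − 20·log₁₀(20.1/6.3) = 75.8 − 10.077 = 65.72 dB.

65.7 dB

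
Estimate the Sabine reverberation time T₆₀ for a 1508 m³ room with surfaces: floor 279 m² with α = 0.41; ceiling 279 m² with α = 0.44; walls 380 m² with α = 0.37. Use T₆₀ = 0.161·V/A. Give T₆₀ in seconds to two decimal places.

0.64 s

Summing Sᵢαᵢ: 279·0.41 + 279·0.44 + 380·0.37 = 377.75 m².
T₆₀ = 0.161·V/A = 0.161·1508/377.75 = 0.643 s.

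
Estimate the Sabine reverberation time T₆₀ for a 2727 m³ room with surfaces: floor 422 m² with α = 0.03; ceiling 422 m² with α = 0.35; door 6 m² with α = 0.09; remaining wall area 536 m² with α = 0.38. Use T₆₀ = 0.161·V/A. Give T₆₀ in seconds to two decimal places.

1.20 s

A = Σ Sᵢαᵢ = 422·0.03 + 422·0.35 + 6·0.09 + 536·0.38 = 364.58 m².
T₆₀ = 0.161·V/A = 0.161·2727/364.58 = 1.204 s.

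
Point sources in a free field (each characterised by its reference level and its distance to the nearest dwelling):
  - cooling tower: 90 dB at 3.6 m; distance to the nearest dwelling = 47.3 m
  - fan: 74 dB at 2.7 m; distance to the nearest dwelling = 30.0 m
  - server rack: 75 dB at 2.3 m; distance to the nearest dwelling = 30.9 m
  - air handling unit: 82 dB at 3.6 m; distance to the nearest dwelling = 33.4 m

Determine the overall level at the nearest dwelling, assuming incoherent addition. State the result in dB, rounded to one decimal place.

69.0 dB

First find each source's level at the receiver (point-source: −20·log₁₀(r/r_ref)), then combine on an intensity basis.
cooling tower: 90 − 20·log₁₀(47.3/3.6) = 90 − 22.37 = 67.63 dB.
fan: 74 − 20·log₁₀(30.0/2.7) = 74 − 20.92 = 53.08 dB.
server rack: 75 − 20·log₁₀(30.9/2.3) = 75 − 22.56 = 52.44 dB.
air handling unit: 82 − 20·log₁₀(33.4/3.6) = 82 − 19.35 = 62.65 dB.
Σ 10^(L/10) = 8.013e+06 → L_total = 10·log₁₀(8.013e+06) = 69.04 dB.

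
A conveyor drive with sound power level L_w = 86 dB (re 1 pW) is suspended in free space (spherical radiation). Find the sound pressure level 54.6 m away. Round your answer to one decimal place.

40.3 dB

Free-field spherical radiation: L_p = L_w − 10·log₁₀(4π·r²), r = 54.6 m.
4π·r² = 3.746e+04 m², 10·log₁₀ of that is 45.736 dB.
L_p = 86 − 45.736 = 40.26 dB.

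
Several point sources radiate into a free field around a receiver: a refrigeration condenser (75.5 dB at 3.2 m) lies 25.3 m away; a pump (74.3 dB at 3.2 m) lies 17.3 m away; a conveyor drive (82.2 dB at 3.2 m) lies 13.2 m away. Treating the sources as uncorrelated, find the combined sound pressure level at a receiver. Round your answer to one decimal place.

Apply inverse-square spreading to bring every level to the receiver, then sum 10^(L/10).
refrigeration condenser: 75.5 − 20·log₁₀(25.3/3.2) = 75.5 − 17.96 = 57.54 dB.
pump: 74.3 − 20·log₁₀(17.3/3.2) = 74.3 − 14.66 = 59.64 dB.
conveyor drive: 82.2 − 20·log₁₀(13.2/3.2) = 82.2 − 12.31 = 69.89 dB.
Σ 10^(L/10) = 1.124e+07 → L_total = 10·log₁₀(1.124e+07) = 70.51 dB.

70.5 dB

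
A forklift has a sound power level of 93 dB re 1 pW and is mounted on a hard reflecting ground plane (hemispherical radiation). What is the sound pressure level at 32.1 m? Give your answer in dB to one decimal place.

54.9 dB

L_p = L_w − 10·log₁₀(2π·r²) with r = 32.1 m.
2π·r² = 6474 m², 10·log₁₀ of that is 38.112 dB.
L_p = 93 − 38.112 = 54.89 dB.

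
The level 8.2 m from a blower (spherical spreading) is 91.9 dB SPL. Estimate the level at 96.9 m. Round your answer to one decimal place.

For a point source, L₂ = L₁ − 20·log₁₀(r₂/r₁).
L₂ = 91.9 − 20·log₁₀(96.9/8.2) = 91.9 − 21.450 = 70.45 dB SPL.

70.4 dB SPL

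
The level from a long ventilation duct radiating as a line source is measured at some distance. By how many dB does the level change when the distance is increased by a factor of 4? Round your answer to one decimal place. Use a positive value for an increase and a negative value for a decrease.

With cylindrical spreading the level changes by −10·log₁₀(r₂/r₁).
ΔL = −10·log₁₀(4) = -6.02 dB.

-6.0 dB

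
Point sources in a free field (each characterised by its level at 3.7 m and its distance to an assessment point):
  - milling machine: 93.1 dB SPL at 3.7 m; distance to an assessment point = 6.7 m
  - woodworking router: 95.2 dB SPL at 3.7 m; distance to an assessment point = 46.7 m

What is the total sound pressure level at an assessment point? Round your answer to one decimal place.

88.1 dB SPL

Propagate each source to the receiver with L = L_ref − 20·log₁₀(r/r_ref), then add intensities.
milling machine: 93.1 − 20·log₁₀(6.7/3.7) = 93.1 − 5.16 = 87.94 dB SPL.
woodworking router: 95.2 − 20·log₁₀(46.7/3.7) = 95.2 − 22.02 = 73.18 dB SPL.
Σ 10^(L/10) = 6.435e+08 → L_total = 10·log₁₀(6.435e+08) = 88.09 dB SPL.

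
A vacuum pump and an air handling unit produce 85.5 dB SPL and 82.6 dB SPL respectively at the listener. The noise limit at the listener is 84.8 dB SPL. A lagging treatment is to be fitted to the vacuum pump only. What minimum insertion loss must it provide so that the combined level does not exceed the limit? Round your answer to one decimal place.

4.7 dB

Everything except the vacuum pump sums to 10^(82.6/10) = 1.820e+08 in linear terms, 82.60 dB SPL.
To meet 84.8 dB SPL overall, the treated vacuum pump may contribute at most 10^(84.8/10) − 1.820e+08 = 1.200e+08, i.e. 80.79 dB SPL.
Required insertion loss = 85.5 − 80.79 = 4.71 dB.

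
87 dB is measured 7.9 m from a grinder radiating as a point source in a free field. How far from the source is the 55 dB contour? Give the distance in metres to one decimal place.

314.5 m

The 32.0 dB drop corresponds to a distance ratio of 10^(32.0/20) for a point source.
r₂ = 7.9·10^((87−55)/20) = 7.9·10^(32.0/20) = 314.50 m.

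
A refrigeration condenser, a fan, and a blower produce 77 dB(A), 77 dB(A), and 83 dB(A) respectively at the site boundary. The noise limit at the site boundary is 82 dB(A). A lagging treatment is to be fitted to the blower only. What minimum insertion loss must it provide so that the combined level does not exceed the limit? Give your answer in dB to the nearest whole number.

Everything except the blower sums to 10^(77/10) + 10^(77/10) = 1.002e+08 in linear terms, 80.01 dB(A).
To meet 82 dB(A) overall, the treated blower may contribute at most 10^(82/10) − 1.002e+08 = 5.825e+07, i.e. 77.65 dB(A).
So the blower must be reduced from 83 to 77.65 dB(A): IL = 5.35 dB.

5 dB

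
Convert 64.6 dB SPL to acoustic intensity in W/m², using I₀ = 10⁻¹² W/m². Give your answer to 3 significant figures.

I/I₀ = 10^(64.6/10) = 2.884e+06, so I = 2.884e+06 × 10⁻¹² W/m².

2.88e-06 W/m²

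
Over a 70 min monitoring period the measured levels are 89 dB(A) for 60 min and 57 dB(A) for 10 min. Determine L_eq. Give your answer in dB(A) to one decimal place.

L_eq = 10·log₁₀[(1/T)·Σ tᵢ·10^(Lᵢ/10)] with T = 70 min.
Σ tᵢ·10^(Lᵢ/10) = 60·10^(89/10) + 10·10^(57/10) = 4.766e+10.
L_eq = 10·log₁₀(4.766e+10/70) = 88.33 dB(A).

88.3 dB(A)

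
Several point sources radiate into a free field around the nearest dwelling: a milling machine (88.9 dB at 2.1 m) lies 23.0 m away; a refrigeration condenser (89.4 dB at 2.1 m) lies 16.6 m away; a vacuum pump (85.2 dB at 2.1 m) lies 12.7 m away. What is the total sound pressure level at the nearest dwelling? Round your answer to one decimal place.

First find each source's level at the receiver (point-source: −20·log₁₀(r/r_ref)), then combine on an intensity basis.
milling machine: 88.9 − 20·log₁₀(23.0/2.1) = 88.9 − 20.79 = 68.11 dB.
refrigeration condenser: 89.4 − 20·log₁₀(16.6/2.1) = 89.4 − 17.96 = 71.44 dB.
vacuum pump: 85.2 − 20·log₁₀(12.7/2.1) = 85.2 − 15.63 = 69.57 dB.
Σ 10^(L/10) = 2.946e+07 → L_total = 10·log₁₀(2.946e+07) = 74.69 dB.

74.7 dB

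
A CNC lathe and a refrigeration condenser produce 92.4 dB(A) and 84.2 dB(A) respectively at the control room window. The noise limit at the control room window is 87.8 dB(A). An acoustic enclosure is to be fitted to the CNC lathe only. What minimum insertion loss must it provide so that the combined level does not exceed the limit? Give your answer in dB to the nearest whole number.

The untreated sources together contribute 10^(84.2/10) = 2.630e+08, i.e. 84.20 dB(A).
To meet 87.8 dB(A) overall, the treated CNC lathe may contribute at most 10^(87.8/10) − 2.630e+08 = 3.395e+08, i.e. 85.31 dB(A).
Required insertion loss = 92.4 − 85.31 = 7.09 dB.

7 dB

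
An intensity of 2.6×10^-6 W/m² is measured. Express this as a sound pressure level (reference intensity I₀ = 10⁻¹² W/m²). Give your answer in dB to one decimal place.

64.1 dB

Dividing by I₀ shifts the exponent by 12: I/I₀ = 2.6×10^6.
L = 10·(0.4150 + 6) = 64.15 dB.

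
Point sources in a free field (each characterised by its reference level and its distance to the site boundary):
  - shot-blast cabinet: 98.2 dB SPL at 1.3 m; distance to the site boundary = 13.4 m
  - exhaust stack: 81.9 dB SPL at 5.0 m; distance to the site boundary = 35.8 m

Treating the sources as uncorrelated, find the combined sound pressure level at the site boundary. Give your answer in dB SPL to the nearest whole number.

78 dB SPL

Apply inverse-square spreading to bring every level to the receiver, then sum 10^(L/10).
shot-blast cabinet: 98.2 − 20·log₁₀(13.4/1.3) = 98.2 − 20.26 = 77.94 dB SPL.
exhaust stack: 81.9 − 20·log₁₀(35.8/5.0) = 81.9 − 17.10 = 64.80 dB SPL.
Σ 10^(L/10) = 6.520e+07 → L_total = 10·log₁₀(6.520e+07) = 78.14 dB SPL.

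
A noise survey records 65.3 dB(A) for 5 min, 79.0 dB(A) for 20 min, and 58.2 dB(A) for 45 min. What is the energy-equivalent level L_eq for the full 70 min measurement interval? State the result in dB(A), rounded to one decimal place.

73.7 dB(A)

Weight each interval's intensity by its duration and average over T = 70 min:
Σ tᵢ·10^(Lᵢ/10) = 5·10^(65.3/10) + 20·10^(79.0/10) + 45·10^(58.2/10) = 1.635e+09.
L_eq = 10·log₁₀(1.635e+09/70) = 73.69 dB(A).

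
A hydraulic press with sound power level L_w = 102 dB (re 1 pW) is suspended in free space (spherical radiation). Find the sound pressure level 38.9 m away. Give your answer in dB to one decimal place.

Free-field spherical radiation: L_p = L_w − 10·log₁₀(4π·r²), r = 38.9 m.
4π·r² = 1.902e+04 m², 10·log₁₀ of that is 42.791 dB.
L_p = 102 − 42.791 = 59.21 dB.

59.2 dB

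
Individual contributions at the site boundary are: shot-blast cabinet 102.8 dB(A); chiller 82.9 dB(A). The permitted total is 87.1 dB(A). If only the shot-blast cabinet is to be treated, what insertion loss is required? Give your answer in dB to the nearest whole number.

18 dB

The untreated sources together contribute 10^(82.9/10) = 1.950e+08, i.e. 82.90 dB(A).
To meet 87.1 dB(A) overall, the treated shot-blast cabinet may contribute at most 10^(87.1/10) − 1.950e+08 = 3.179e+08, i.e. 85.02 dB(A).
Required insertion loss = 102.8 − 85.02 = 17.78 dB.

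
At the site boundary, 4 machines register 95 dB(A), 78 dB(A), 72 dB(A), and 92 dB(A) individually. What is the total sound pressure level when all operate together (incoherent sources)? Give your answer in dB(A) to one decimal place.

96.8 dB(A)

For uncorrelated sources the intensities add, so convert each level to linear form, sum, and take 10·log₁₀ of the total.
Σ 10^(L/10) = 10^(95/10) + 10^(78/10) + 10^(72/10) + 10^(92/10) = 4.826e+09.
L_total = 10·log₁₀(4.826e+09) = 96.84 dB(A).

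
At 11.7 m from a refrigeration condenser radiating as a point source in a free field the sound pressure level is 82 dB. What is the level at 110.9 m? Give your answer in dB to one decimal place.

62.5 dB

For a point source, L₂ = L₁ − 20·log₁₀(r₂/r₁).
L₂ = 82 − 20·log₁₀(110.9/11.7) = 82 − 19.535 = 62.47 dB.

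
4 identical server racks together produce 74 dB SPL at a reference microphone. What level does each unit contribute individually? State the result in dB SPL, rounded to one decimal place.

68.0 dB SPL

4 equal contributions raise the level by 10·log₁₀ 4 = 6.021 dB, so each unit alone gives 74 − 6.021.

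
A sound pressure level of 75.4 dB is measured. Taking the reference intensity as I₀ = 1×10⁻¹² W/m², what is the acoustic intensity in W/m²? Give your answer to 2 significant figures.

3.5e-05 W/m²

I/I₀ = 10^(75.4/10) = 3.467e+07, so I = 3.467e+07 × 10⁻¹² W/m².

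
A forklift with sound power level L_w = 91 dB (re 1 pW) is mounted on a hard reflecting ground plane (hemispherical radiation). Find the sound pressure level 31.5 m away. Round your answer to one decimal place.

Free-field hemispherical radiation: L_p = L_w − 10·log₁₀(2π·r²), r = 31.5 m.
2π·r² = 6234 m², 10·log₁₀ of that is 37.948 dB.
L_p = 91 − 37.948 = 53.05 dB.

53.1 dB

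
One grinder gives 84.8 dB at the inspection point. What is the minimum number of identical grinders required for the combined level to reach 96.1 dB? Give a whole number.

14

N identical sources give L₁ + 10·log₁₀ N, so require 10·log₁₀ N ≥ 96.1 − 84.8 = 11.3 dB.
N ≥ 10^(11.3/10) = 13.490, so N = 14.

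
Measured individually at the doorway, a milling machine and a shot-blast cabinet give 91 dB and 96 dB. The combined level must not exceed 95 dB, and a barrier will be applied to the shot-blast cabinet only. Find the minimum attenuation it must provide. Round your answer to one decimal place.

3.2 dB

Everything except the shot-blast cabinet sums to 10^(91/10) = 1.259e+09 in linear terms, 91.00 dB.
To meet 95 dB overall, the treated shot-blast cabinet may contribute at most 10^(95/10) − 1.259e+09 = 1.903e+09, i.e. 92.80 dB.
Required insertion loss = 96 − 92.80 = 3.20 dB.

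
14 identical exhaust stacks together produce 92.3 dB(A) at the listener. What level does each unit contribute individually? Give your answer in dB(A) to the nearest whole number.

For N identical incoherent sources L_total = L₁ + 10·log₁₀ N, so L₁ = 92.3 − 10·log₁₀(14) = 92.3 − 11.461.

81 dB(A)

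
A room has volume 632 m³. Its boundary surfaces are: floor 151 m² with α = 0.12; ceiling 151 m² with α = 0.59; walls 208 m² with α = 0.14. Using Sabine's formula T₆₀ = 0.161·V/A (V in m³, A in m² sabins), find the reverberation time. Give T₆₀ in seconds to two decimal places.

Summing Sᵢαᵢ: 151·0.12 + 151·0.59 + 208·0.14 = 136.33 m².
T₆₀ = 0.161·V/A = 0.161·632/136.33 = 0.746 s.

0.75 s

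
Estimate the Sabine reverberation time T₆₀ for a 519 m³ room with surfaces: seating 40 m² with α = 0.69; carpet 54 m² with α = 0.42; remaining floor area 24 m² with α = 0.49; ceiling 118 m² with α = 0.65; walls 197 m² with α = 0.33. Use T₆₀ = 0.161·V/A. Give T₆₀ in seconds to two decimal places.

0.41 s

Total absorption A = 40·0.69 + 54·0.42 + 24·0.49 + 118·0.65 + 197·0.33 = 203.75 m² sabins.
T₆₀ = 0.161·V/A = 0.161·519/203.75 = 0.410 s.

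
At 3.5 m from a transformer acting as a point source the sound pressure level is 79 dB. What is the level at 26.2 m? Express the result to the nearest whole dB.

Spherical spreading from a point source gives a 20·log₁₀(r₂/r₁) drop.
L₂ = 79 − 20·log₁₀(26.2/3.5) = 79 − 17.485 = 61.52 dB.

62 dB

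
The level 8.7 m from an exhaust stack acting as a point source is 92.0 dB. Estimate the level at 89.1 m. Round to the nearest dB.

Spherical spreading from a point source gives a 20·log₁₀(r₂/r₁) drop.
L₂ = 92.0 − 20·log₁₀(89.1/8.7) = 92.0 − 20.207 = 71.79 dB.

72 dB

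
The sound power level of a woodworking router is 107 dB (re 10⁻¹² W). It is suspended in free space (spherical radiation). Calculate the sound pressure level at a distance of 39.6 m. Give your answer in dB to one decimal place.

64.1 dB

The power spreads over a sphere of area 4π·r², so L_p = L_w − 10·log₁₀(4π·r²).
4π·r² = 1.971e+04 m², 10·log₁₀ of that is 42.946 dB.
L_p = 107 − 42.946 = 64.05 dB.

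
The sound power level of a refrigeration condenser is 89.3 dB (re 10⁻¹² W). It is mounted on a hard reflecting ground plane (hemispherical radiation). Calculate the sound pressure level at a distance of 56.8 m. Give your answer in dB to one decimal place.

L_p = L_w − 10·log₁₀(2π·r²) with r = 56.8 m.
2π·r² = 2.027e+04 m², 10·log₁₀ of that is 43.069 dB.
L_p = 89.3 − 43.069 = 46.23 dB.

46.2 dB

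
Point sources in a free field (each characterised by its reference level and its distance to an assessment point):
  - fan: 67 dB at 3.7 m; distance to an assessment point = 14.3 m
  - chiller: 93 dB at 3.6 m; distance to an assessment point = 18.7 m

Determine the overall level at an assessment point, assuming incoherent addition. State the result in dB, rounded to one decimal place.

78.7 dB

First find each source's level at the receiver (point-source: −20·log₁₀(r/r_ref)), then combine on an intensity basis.
fan: 67 − 20·log₁₀(14.3/3.7) = 67 − 11.74 = 55.26 dB.
chiller: 93 − 20·log₁₀(18.7/3.6) = 93 − 14.31 = 78.69 dB.
Σ 10^(L/10) = 7.428e+07 → L_total = 10·log₁₀(7.428e+07) = 78.71 dB.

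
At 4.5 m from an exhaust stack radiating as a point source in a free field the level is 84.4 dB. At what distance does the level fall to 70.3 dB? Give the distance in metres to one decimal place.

For a point source L₁ − L₂ = 20·log₁₀(r₂/r₁), so r₂ = r₁·10^((L₁−L₂)/20).
r₂ = 4.5·10^((84.4−70.3)/20) = 4.5·10^(14.1/20) = 22.81 m.

22.8 m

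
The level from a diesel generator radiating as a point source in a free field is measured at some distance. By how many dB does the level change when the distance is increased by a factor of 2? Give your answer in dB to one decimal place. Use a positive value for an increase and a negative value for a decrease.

-6.0 dB

With spherical spreading the level changes by −20·log₁₀(r₂/r₁).
ΔL = −20·log₁₀(2) = -6.02 dB.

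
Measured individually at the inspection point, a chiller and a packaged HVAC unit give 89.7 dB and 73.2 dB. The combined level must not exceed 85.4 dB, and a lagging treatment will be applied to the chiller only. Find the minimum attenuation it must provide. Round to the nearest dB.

5 dB

Fixed contribution from the other source: Σ 10^(L/10) = 10^(73.2/10) = 2.089e+07 (73.20 dB).
To meet 85.4 dB overall, the treated chiller may contribute at most 10^(85.4/10) − 2.089e+07 = 3.258e+08, i.e. 85.13 dB.
Required insertion loss = 89.7 − 85.13 = 4.57 dB.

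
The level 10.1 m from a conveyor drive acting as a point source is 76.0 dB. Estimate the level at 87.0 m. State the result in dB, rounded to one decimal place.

57.3 dB

For a point source, L₂ = L₁ − 20·log₁₀(r₂/r₁).
L₂ = 76.0 − 20·log₁₀(87.0/10.1) = 76.0 − 18.704 = 57.30 dB.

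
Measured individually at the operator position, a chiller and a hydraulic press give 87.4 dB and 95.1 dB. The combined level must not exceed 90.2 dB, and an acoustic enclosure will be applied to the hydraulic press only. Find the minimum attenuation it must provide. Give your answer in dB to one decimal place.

8.1 dB

The untreated sources together contribute 10^(87.4/10) = 5.495e+08, i.e. 87.40 dB.
The limit corresponds to 10^(90.2/10) = 1.047e+09; subtracting the fixed part leaves 4.976e+08 for the hydraulic press, i.e. 86.97 dB.
So the hydraulic press must be reduced from 95.1 to 86.97 dB: IL = 8.13 dB.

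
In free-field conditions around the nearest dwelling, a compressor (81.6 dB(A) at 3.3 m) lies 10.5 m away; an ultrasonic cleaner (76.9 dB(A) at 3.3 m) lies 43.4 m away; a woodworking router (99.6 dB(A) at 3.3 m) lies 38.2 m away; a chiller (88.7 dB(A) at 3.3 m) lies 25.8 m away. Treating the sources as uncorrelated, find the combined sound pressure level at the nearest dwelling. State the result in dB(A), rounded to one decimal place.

Propagate each source to the receiver with L = L_ref − 20·log₁₀(r/r_ref), then add intensities.
compressor: 81.6 − 20·log₁₀(10.5/3.3) = 81.6 − 10.05 = 71.55 dB(A).
ultrasonic cleaner: 76.9 − 20·log₁₀(43.4/3.3) = 76.9 − 22.38 = 54.52 dB(A).
woodworking router: 99.6 − 20·log₁₀(38.2/3.3) = 99.6 − 21.27 = 78.33 dB(A).
chiller: 88.7 − 20·log₁₀(25.8/3.3) = 88.7 − 17.86 = 70.84 dB(A).
Σ 10^(L/10) = 9.475e+07 → L_total = 10·log₁₀(9.475e+07) = 79.77 dB(A).

79.8 dB(A)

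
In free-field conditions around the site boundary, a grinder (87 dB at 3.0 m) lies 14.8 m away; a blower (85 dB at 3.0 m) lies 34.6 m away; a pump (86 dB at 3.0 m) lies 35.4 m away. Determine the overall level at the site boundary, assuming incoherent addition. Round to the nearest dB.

74 dB

Apply inverse-square spreading to bring every level to the receiver, then sum 10^(L/10).
grinder: 87 − 20·log₁₀(14.8/3.0) = 87 − 13.86 = 73.14 dB.
blower: 85 − 20·log₁₀(34.6/3.0) = 85 − 21.24 = 63.76 dB.
pump: 86 − 20·log₁₀(35.4/3.0) = 86 − 21.44 = 64.56 dB.
Σ 10^(L/10) = 2.583e+07 → L_total = 10·log₁₀(2.583e+07) = 74.12 dB.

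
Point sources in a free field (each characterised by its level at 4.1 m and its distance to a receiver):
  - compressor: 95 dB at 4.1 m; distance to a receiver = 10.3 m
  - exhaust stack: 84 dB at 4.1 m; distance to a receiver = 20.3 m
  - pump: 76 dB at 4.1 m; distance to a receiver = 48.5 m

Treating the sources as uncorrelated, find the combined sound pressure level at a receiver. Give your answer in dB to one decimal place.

First find each source's level at the receiver (point-source: −20·log₁₀(r/r_ref)), then combine on an intensity basis.
compressor: 95 − 20·log₁₀(10.3/4.1) = 95 − 8.00 = 87.00 dB.
exhaust stack: 84 − 20·log₁₀(20.3/4.1) = 84 − 13.89 = 70.11 dB.
pump: 76 − 20·log₁₀(48.5/4.1) = 76 − 21.46 = 54.54 dB.
Σ 10^(L/10) = 5.116e+08 → L_total = 10·log₁₀(5.116e+08) = 87.09 dB.

87.1 dB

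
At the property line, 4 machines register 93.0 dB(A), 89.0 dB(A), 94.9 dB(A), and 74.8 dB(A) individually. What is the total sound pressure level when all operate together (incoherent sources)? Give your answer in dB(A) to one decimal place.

97.7 dB(A)

Incoherent sources combine by intensity addition: L_total = 10·log₁₀(Σ 10^(L_i/10)).
Σ 10^(L/10) = 10^(93.0/10) + 10^(89.0/10) + 10^(94.9/10) + 10^(74.8/10) = 5.910e+09.
L_total = 10·log₁₀(5.910e+09) = 97.72 dB(A).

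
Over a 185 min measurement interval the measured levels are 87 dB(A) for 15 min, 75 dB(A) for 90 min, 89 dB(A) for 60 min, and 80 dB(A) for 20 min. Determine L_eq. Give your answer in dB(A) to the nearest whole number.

85 dB(A)

L_eq = 10·log₁₀[(1/T)·Σ tᵢ·10^(Lᵢ/10)] with T = 185 min.
Σ tᵢ·10^(Lᵢ/10) = 15·10^(87/10) + 90·10^(75/10) + 60·10^(89/10) + 20·10^(80/10) = 6.002e+10.
L_eq = 10·log₁₀(6.002e+10/185) = 85.11 dB(A).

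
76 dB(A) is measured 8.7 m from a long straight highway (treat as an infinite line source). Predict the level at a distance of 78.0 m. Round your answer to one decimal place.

66.5 dB(A)

Cylindrical spreading from a line source gives a 10·log₁₀(r₂/r₁) drop.
L₂ = 76 − 10·log₁₀(78.0/8.7) = 76 − 9.526 = 66.47 dB(A).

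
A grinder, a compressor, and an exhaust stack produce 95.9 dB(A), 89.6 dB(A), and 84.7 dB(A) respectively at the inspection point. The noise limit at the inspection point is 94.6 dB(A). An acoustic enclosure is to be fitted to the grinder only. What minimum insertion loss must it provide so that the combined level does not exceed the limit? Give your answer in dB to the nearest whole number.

4 dB

Everything except the grinder sums to 10^(89.6/10) + 10^(84.7/10) = 1.207e+09 in linear terms, 90.82 dB(A).
To meet 94.6 dB(A) overall, the treated grinder may contribute at most 10^(94.6/10) − 1.207e+09 = 1.677e+09, i.e. 92.25 dB(A).
Required insertion loss = 95.9 − 92.25 = 3.65 dB.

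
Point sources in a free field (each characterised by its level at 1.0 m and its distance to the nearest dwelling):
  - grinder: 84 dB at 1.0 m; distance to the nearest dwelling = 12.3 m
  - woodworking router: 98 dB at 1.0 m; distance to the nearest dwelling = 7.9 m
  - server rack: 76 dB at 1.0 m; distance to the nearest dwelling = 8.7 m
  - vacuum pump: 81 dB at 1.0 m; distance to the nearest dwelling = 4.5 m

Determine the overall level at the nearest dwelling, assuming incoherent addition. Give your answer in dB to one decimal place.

First find each source's level at the receiver (point-source: −20·log₁₀(r/r_ref)), then combine on an intensity basis.
grinder: 84 − 20·log₁₀(12.3/1.0) = 84 − 21.80 = 62.20 dB.
woodworking router: 98 − 20·log₁₀(7.9/1.0) = 98 − 17.95 = 80.05 dB.
server rack: 76 − 20·log₁₀(8.7/1.0) = 76 − 18.79 = 57.21 dB.
vacuum pump: 81 − 20·log₁₀(4.5/1.0) = 81 − 13.06 = 67.94 dB.
Σ 10^(L/10) = 1.095e+08 → L_total = 10·log₁₀(1.095e+08) = 80.39 dB.

80.4 dB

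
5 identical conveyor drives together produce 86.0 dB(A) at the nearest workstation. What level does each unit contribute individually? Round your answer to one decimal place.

Dividing the total intensity by 5 lowers the level by 10·log₁₀ 5 = 6.990 dB: L₁ = 86.0 − 6.990.

79.0 dB(A)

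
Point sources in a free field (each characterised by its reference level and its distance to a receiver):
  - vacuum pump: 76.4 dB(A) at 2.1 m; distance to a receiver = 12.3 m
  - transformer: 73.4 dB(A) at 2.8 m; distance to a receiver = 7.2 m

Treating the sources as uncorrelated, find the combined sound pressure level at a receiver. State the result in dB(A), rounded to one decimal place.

First find each source's level at the receiver (point-source: −20·log₁₀(r/r_ref)), then combine on an intensity basis.
vacuum pump: 76.4 − 20·log₁₀(12.3/2.1) = 76.4 − 15.35 = 61.05 dB(A).
transformer: 73.4 − 20·log₁₀(7.2/2.8) = 73.4 − 8.20 = 65.20 dB(A).
Σ 10^(L/10) = 4.581e+06 → L_total = 10·log₁₀(4.581e+06) = 66.61 dB(A).

66.6 dB(A)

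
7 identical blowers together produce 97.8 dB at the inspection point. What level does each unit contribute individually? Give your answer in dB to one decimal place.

7 equal contributions raise the level by 10·log₁₀ 7 = 8.451 dB, so each unit alone gives 97.8 − 8.451.

89.3 dB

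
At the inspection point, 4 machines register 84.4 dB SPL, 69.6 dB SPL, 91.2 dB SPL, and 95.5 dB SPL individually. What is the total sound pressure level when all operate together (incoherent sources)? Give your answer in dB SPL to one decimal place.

For uncorrelated sources the intensities add, so convert each level to linear form, sum, and take 10·log₁₀ of the total.
Σ 10^(L/10) = 10^(84.4/10) + 10^(69.6/10) + 10^(91.2/10) + 10^(95.5/10) = 5.151e+09.
L_total = 10·log₁₀(5.151e+09) = 97.12 dB SPL.

97.1 dB SPL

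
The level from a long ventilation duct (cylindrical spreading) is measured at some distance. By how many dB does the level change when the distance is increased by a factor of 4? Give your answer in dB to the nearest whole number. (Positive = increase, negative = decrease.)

Line-source spreading: ΔL = −10·log₁₀(r₂/r₁).
ΔL = −10·log₁₀(4) = -6.02 dB.

-6 dB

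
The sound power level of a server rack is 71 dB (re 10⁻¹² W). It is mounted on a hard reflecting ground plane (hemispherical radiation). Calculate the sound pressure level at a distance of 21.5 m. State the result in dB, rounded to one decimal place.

Free-field hemispherical radiation: L_p = L_w − 10·log₁₀(2π·r²), r = 21.5 m.
2π·r² = 2904 m², 10·log₁₀ of that is 34.631 dB.
L_p = 71 − 34.631 = 36.37 dB.

36.4 dB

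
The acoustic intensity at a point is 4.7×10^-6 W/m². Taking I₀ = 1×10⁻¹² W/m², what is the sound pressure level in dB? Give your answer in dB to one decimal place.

66.7 dB

I/I₀ = 4.7×10^-6/10⁻¹² = 4.7×10^6, and L = 10·log₁₀(I/I₀).
L = 10·(0.6721 + 6) = 66.72 dB.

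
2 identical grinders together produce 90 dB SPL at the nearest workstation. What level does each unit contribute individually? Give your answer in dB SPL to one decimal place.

87.0 dB SPL

2 equal contributions raise the level by 10·log₁₀ 2 = 3.010 dB, so each unit alone gives 90 − 3.010.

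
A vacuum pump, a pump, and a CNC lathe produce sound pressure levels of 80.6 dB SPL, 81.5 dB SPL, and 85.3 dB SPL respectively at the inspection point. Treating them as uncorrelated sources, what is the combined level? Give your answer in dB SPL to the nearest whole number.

88 dB SPL

For uncorrelated sources the intensities add, so convert each level to linear form, sum, and take 10·log₁₀ of the total.
Σ 10^(L/10) = 10^(80.6/10) + 10^(81.5/10) + 10^(85.3/10) = 5.949e+08.
L_total = 10·log₁₀(5.949e+08) = 87.74 dB SPL.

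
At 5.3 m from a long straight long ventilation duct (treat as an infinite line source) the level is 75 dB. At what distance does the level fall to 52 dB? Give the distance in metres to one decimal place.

For a line source L₁ − L₂ = 10·log₁₀(r₂/r₁), so r₂ = r₁·10^((L₁−L₂)/10).
r₂ = 5.3·10^((75−52)/10) = 5.3·10^(23.0/10) = 1057.49 m.

1057.5 m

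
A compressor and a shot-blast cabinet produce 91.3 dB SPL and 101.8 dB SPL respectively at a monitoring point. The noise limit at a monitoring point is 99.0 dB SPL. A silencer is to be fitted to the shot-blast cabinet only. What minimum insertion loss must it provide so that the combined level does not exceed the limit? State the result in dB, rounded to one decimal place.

Fixed contribution from the other source: Σ 10^(L/10) = 10^(91.3/10) = 1.349e+09 (91.30 dB SPL).
The limit corresponds to 10^(99.0/10) = 7.943e+09; subtracting the fixed part leaves 6.594e+09 for the shot-blast cabinet, i.e. 98.19 dB SPL.
So the shot-blast cabinet must be reduced from 101.8 to 98.19 dB SPL: IL = 3.61 dB.

3.6 dB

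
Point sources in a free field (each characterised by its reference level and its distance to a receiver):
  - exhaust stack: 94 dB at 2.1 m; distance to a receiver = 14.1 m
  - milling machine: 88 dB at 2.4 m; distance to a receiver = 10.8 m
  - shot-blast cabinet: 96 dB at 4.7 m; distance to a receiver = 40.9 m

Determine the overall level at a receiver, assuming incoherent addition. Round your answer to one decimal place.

81.4 dB

First find each source's level at the receiver (point-source: −20·log₁₀(r/r_ref)), then combine on an intensity basis.
exhaust stack: 94 − 20·log₁₀(14.1/2.1) = 94 − 16.54 = 77.46 dB.
milling machine: 88 − 20·log₁₀(10.8/2.4) = 88 − 13.06 = 74.94 dB.
shot-blast cabinet: 96 − 20·log₁₀(40.9/4.7) = 96 − 18.79 = 77.21 dB.
Σ 10^(L/10) = 1.394e+08 → L_total = 10·log₁₀(1.394e+08) = 81.44 dB.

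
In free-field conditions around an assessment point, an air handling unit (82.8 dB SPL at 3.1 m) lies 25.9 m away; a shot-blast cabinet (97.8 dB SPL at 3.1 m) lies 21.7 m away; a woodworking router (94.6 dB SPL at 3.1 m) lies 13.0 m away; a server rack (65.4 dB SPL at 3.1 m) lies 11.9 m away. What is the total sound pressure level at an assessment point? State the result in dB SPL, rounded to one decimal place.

84.6 dB SPL

Apply inverse-square spreading to bring every level to the receiver, then sum 10^(L/10).
air handling unit: 82.8 − 20·log₁₀(25.9/3.1) = 82.8 − 18.44 = 64.36 dB SPL.
shot-blast cabinet: 97.8 − 20·log₁₀(21.7/3.1) = 97.8 − 16.90 = 80.90 dB SPL.
woodworking router: 94.6 − 20·log₁₀(13.0/3.1) = 94.6 − 12.45 = 82.15 dB SPL.
server rack: 65.4 − 20·log₁₀(11.9/3.1) = 65.4 − 11.68 = 53.72 dB SPL.
Σ 10^(L/10) = 2.899e+08 → L_total = 10·log₁₀(2.899e+08) = 84.62 dB SPL.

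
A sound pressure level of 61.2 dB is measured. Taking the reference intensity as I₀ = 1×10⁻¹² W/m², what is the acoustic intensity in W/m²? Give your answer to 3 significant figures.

1.32e-06 W/m²

I = I₀·10^(L/10) = 10⁻¹² × 10^(61.2/10) = 10^(-5.880).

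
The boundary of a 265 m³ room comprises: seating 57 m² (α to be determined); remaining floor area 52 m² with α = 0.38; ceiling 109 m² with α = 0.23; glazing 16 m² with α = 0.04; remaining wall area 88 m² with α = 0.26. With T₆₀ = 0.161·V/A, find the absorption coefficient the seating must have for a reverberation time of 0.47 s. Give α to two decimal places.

Required total absorption A = 0.161·265/0.47 = 90.78 m².
Absorption from the other surfaces = 52·0.38 + 109·0.23 + 16·0.04 + 88·0.26 = 68.35 m², so the seating must supply 22.43 m² over 57 m².
α = 22.43/57 = 0.393.

0.39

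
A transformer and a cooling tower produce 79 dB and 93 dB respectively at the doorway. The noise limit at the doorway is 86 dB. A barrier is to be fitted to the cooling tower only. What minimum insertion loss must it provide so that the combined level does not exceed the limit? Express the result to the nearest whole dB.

8 dB

Fixed contribution from the other source: Σ 10^(L/10) = 10^(79/10) = 7.943e+07 (79.00 dB).
To meet 86 dB overall, the treated cooling tower may contribute at most 10^(86/10) − 7.943e+07 = 3.187e+08, i.e. 85.03 dB.
So the cooling tower must be reduced from 93 to 85.03 dB: IL = 7.97 dB.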